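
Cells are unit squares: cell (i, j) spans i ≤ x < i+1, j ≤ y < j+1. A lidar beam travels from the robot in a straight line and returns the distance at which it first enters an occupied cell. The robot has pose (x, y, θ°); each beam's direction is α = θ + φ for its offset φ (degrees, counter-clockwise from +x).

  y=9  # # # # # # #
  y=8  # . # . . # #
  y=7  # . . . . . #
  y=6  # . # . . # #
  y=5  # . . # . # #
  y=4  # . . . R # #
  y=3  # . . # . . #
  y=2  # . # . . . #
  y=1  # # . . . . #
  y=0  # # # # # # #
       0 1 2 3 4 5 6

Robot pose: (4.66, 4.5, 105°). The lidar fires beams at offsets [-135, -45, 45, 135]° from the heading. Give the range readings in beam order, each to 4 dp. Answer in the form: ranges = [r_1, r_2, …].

ranges = [0.3926, 0.6800, 1.0000, 1.3200]

beam 1: φ=-135°, α=330°
  d=(0.8660,-0.5000)  start (4,4)  tX=0.3926 tY=1.0000  stride 1/|dx|=1.1547 1/|dy|=2.0000
    cross x-line → (5,4), t=0.3926 (wall)
  → r_1 = 0.3926
beam 2: φ=-45°, α=60°
  d=(0.5000,0.8660)  start (4,4)  tX=0.6800 tY=0.5774  stride 1/|dx|=2.0000 1/|dy|=1.1547
    cross y-line → (4,5), t=0.5774
    cross x-line → (5,5), t=0.6800 (wall)
  → r_2 = 0.6800
beam 3: φ=45°, α=150°
  d=(-0.8660,0.5000)  start (4,4)  tX=0.7621 tY=1.0000  stride 1/|dx|=1.1547 1/|dy|=2.0000
    cross x-line → (3,4), t=0.7621
    cross y-line → (3,5), t=1.0000 (wall)
  → r_3 = 1.0000
beam 4: φ=135°, α=240°
  d=(-0.5000,-0.8660)  start (4,4)  tX=1.3200 tY=0.5774  stride 1/|dx|=2.0000 1/|dy|=1.1547
    cross y-line → (4,3), t=0.5774
    cross x-line → (3,3), t=1.3200 (wall)
  → r_4 = 1.3200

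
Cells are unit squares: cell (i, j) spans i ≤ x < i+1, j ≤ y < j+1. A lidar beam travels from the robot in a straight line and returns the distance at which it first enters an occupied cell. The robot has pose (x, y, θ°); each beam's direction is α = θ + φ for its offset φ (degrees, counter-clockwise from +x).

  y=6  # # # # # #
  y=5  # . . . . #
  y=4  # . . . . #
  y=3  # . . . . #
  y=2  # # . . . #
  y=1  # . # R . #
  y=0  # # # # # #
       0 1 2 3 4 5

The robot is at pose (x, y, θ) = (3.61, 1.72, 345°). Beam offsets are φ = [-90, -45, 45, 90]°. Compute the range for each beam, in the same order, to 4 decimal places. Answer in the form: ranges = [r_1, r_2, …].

beam 1: φ=-90°, α=255°
  direction (-0.2588, -0.9659); cell (3,1); t to first gridline: x 2.3569, y 0.7454 (then +3.8637 / +1.0353)
    (3,0) via y @ 0.7454  # hit
  → r_1 = 0.7454
beam 2: φ=-45°, α=300°
  direction (0.5000, -0.8660); cell (3,1); t to first gridline: x 0.7800, y 0.8314 (then +2.0000 / +1.1547)
    (4,1) via x @ 0.7800
    (4,0) via y @ 0.8314  # hit
  → r_2 = 0.8314
beam 3: φ=45°, α=30°
  direction (0.8660, 0.5000); cell (3,1); t to first gridline: x 0.4503, y 0.5600 (then +1.1547 / +2.0000)
    (4,1) via x @ 0.4503
    (4,2) via y @ 0.5600
    (5,2) via x @ 1.6050  # hit
  → r_3 = 1.6050
beam 4: φ=90°, α=75°
  direction (0.2588, 0.9659); cell (3,1); t to first gridline: x 1.5068, y 0.2899 (then +3.8637 / +1.0353)
    (3,2) via y @ 0.2899
    (3,3) via y @ 1.3252
    (4,3) via x @ 1.5068
    (4,4) via y @ 2.3604
    (4,5) via y @ 3.3957
    (4,6) via y @ 4.4310  # hit
  → r_4 = 4.4310

ranges = [0.7454, 0.8314, 1.6050, 4.4310]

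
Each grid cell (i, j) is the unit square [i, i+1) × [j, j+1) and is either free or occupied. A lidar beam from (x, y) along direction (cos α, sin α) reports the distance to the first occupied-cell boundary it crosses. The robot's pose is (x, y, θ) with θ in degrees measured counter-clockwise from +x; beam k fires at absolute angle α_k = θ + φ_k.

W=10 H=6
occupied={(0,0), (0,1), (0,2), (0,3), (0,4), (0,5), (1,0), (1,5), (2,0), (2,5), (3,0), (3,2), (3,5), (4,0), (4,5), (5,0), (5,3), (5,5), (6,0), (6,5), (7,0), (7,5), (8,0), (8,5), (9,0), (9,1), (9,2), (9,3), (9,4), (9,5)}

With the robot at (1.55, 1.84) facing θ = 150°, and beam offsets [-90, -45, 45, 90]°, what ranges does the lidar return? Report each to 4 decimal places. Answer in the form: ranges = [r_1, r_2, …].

ranges = [3.6489, 2.1250, 0.5694, 0.9699]

beam 1: φ=-90°, α=60°
  direction (0.5000, 0.8660); cell (1,1); t to first gridline: x 0.9000, y 0.1848 (then +2.0000 / +1.1547)
    (1,2) via y @ 0.1848
    (2,2) via x @ 0.9000
    (2,3) via y @ 1.3395
    (2,4) via y @ 2.4942
    (3,4) via x @ 2.9000
    (3,5) via y @ 3.6489  # hit
  → r_1 = 3.6489
beam 2: φ=-45°, α=105°
  direction (-0.2588, 0.9659); cell (1,1); t to first gridline: x 2.1250, y 0.1656 (then +3.8637 / +1.0353)
    (1,2) via y @ 0.1656
    (1,3) via y @ 1.2009
    (0,3) via x @ 2.1250  # hit
  → r_2 = 2.1250
beam 3: φ=45°, α=195°
  direction (-0.9659, -0.2588); cell (1,1); t to first gridline: x 0.5694, y 3.2455 (then +1.0353 / +3.8637)
    (0,1) via x @ 0.5694  # hit
  → r_3 = 0.5694
beam 4: φ=90°, α=240°
  direction (-0.5000, -0.8660); cell (1,1); t to first gridline: x 1.1000, y 0.9699 (then +2.0000 / +1.1547)
    (1,0) via y @ 0.9699  # hit
  → r_4 = 0.9699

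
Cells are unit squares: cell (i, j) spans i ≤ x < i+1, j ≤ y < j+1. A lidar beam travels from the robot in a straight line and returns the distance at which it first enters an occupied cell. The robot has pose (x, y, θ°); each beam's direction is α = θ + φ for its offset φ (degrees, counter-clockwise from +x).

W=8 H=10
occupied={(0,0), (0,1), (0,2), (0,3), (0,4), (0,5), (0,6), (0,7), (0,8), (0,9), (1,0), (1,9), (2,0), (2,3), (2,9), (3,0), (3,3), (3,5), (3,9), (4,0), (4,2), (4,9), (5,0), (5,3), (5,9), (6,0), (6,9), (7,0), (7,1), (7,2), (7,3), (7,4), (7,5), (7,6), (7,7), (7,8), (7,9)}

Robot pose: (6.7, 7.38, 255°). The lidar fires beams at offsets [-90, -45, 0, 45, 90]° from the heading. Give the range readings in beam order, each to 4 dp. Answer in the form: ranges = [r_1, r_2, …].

ranges = [5.9011, 3.1177, 3.4992, 0.6000, 0.3106]

beam 1: φ=-90°, α=165°
  dir = (cos 165°, sin 165°) = (-0.9659, 0.2588); from cell (6,7)
  next x-line at t=0.7247, next y-line at t=2.3955; Δt_x=1.0353, Δt_y=3.8637
    x: enter (5,7) at t=0.7247
    x: enter (4,7) at t=1.7600
    y: enter (4,8) at t=2.3955
    x: enter (3,8) at t=2.7952
    x: enter (2,8) at t=3.8305
    x: enter (1,8) at t=4.8658
    x: enter (0,8) at t=5.9011 ← occupied
  → r_1 = 5.9011
beam 2: φ=-45°, α=210°
  dir = (cos 210°, sin 210°) = (-0.8660, -0.5000); from cell (6,7)
  next x-line at t=0.8083, next y-line at t=0.7600; Δt_x=1.1547, Δt_y=2.0000
    y: enter (6,6) at t=0.7600
    x: enter (5,6) at t=0.8083
    x: enter (4,6) at t=1.9630
    y: enter (4,5) at t=2.7600
    x: enter (3,5) at t=3.1177 ← occupied
  → r_2 = 3.1177
beam 3: φ=0°, α=255°
  dir = (cos 255°, sin 255°) = (-0.2588, -0.9659); from cell (6,7)
  next x-line at t=2.7046, next y-line at t=0.3934; Δt_x=3.8637, Δt_y=1.0353
    y: enter (6,6) at t=0.3934
    y: enter (6,5) at t=1.4287
    y: enter (6,4) at t=2.4640
    x: enter (5,4) at t=2.7046
    y: enter (5,3) at t=3.4992 ← occupied
  → r_3 = 3.4992
beam 4: φ=45°, α=300°
  dir = (cos 300°, sin 300°) = (0.5000, -0.8660); from cell (6,7)
  next x-line at t=0.6000, next y-line at t=0.4388; Δt_x=2.0000, Δt_y=1.1547
    y: enter (6,6) at t=0.4388
    x: enter (7,6) at t=0.6000 ← occupied
  → r_4 = 0.6000
beam 5: φ=90°, α=345°
  dir = (cos 345°, sin 345°) = (0.9659, -0.2588); from cell (6,7)
  next x-line at t=0.3106, next y-line at t=1.4682; Δt_x=1.0353, Δt_y=3.8637
    x: enter (7,7) at t=0.3106 ← occupied
  → r_5 = 0.3106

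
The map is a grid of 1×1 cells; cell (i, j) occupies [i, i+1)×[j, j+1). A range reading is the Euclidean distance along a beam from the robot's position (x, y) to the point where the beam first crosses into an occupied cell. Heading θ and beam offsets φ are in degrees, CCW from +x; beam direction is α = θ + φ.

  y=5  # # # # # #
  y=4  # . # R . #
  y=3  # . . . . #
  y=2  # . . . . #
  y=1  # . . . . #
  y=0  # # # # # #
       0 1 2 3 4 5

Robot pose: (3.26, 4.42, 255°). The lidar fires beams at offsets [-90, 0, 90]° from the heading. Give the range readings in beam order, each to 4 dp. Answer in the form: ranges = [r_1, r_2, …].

ranges = [0.2692, 3.5406, 1.8014]

beam 1: φ=-90°, α=165°
  dir = (cos 165°, sin 165°) = (-0.9659, 0.2588); from cell (3,4)
  next x-line at t=0.2692, next y-line at t=2.2409; Δt_x=1.0353, Δt_y=3.8637
    x: enter (2,4) at t=0.2692 ← occupied
  → r_1 = 0.2692
beam 2: φ=0°, α=255°
  dir = (cos 255°, sin 255°) = (-0.2588, -0.9659); from cell (3,4)
  next x-line at t=1.0046, next y-line at t=0.4348; Δt_x=3.8637, Δt_y=1.0353
    y: enter (3,3) at t=0.4348
    x: enter (2,3) at t=1.0046
    y: enter (2,2) at t=1.4701
    y: enter (2,1) at t=2.5054
    y: enter (2,0) at t=3.5406 ← occupied
  → r_2 = 3.5406
beam 3: φ=90°, α=345°
  dir = (cos 345°, sin 345°) = (0.9659, -0.2588); from cell (3,4)
  next x-line at t=0.7661, next y-line at t=1.6228; Δt_x=1.0353, Δt_y=3.8637
    x: enter (4,4) at t=0.7661
    y: enter (4,3) at t=1.6228
    x: enter (5,3) at t=1.8014 ← occupied
  → r_3 = 1.8014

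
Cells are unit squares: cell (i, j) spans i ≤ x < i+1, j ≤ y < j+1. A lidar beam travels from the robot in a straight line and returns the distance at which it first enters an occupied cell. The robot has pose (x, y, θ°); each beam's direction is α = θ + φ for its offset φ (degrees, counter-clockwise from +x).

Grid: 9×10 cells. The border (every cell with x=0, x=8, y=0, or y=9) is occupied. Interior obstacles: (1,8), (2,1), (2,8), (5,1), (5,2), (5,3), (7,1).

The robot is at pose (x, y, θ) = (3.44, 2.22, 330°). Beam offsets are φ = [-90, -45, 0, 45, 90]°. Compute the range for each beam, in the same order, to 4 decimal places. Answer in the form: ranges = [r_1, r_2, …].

ranges = [0.8800, 1.2630, 1.8013, 1.6150, 7.8289]

beam 1: φ=-90°, α=240°
  direction (-0.5000, -0.8660); cell (3,2); t to first gridline: x 0.8800, y 0.2540 (then +2.0000 / +1.1547)
    (3,1) via y @ 0.2540
    (2,1) via x @ 0.8800  # hit
  → r_1 = 0.8800
beam 2: φ=-45°, α=285°
  direction (0.2588, -0.9659); cell (3,2); t to first gridline: x 2.1637, y 0.2278 (then +3.8637 / +1.0353)
    (3,1) via y @ 0.2278
    (3,0) via y @ 1.2630  # hit
  → r_2 = 1.2630
beam 3: φ=0°, α=330°
  direction (0.8660, -0.5000); cell (3,2); t to first gridline: x 0.6466, y 0.4400 (then +1.1547 / +2.0000)
    (3,1) via y @ 0.4400
    (4,1) via x @ 0.6466
    (5,1) via x @ 1.8013  # hit
  → r_3 = 1.8013
beam 4: φ=45°, α=15°
  direction (0.9659, 0.2588); cell (3,2); t to first gridline: x 0.5798, y 3.0137 (then +1.0353 / +3.8637)
    (4,2) via x @ 0.5798
    (5,2) via x @ 1.6150  # hit
  → r_4 = 1.6150
beam 5: φ=90°, α=60°
  direction (0.5000, 0.8660); cell (3,2); t to first gridline: x 1.1200, y 0.9007 (then +2.0000 / +1.1547)
    (3,3) via y @ 0.9007
    (4,3) via x @ 1.1200
    (4,4) via y @ 2.0554
    (5,4) via x @ 3.1200
    (5,5) via y @ 3.2101
    (5,6) via y @ 4.3648
    (6,6) via x @ 5.1200
    (6,7) via y @ 5.5195
    (6,8) via y @ 6.6742
    (7,8) via x @ 7.1200
    (7,9) via y @ 7.8289  # hit
  → r_5 = 7.8289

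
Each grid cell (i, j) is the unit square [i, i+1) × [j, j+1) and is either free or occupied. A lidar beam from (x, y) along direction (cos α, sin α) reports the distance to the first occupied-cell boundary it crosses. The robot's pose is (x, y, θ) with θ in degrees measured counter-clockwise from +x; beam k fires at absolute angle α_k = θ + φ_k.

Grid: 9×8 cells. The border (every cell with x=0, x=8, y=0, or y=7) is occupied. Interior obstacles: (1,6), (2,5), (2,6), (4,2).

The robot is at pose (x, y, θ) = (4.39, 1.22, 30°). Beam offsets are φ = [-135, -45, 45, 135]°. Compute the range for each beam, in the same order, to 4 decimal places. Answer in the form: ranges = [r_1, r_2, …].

beam 1: φ=-135°, α=255°
  dir = (cos 255°, sin 255°) = (-0.2588, -0.9659); from cell (4,1)
  next x-line at t=1.5068, next y-line at t=0.2278; Δt_x=3.8637, Δt_y=1.0353
    y: enter (4,0) at t=0.2278 ← occupied
  → r_1 = 0.2278
beam 2: φ=-45°, α=345°
  dir = (cos 345°, sin 345°) = (0.9659, -0.2588); from cell (4,1)
  next x-line at t=0.6315, next y-line at t=0.8500; Δt_x=1.0353, Δt_y=3.8637
    x: enter (5,1) at t=0.6315
    y: enter (5,0) at t=0.8500 ← occupied
  → r_2 = 0.8500
beam 3: φ=45°, α=75°
  dir = (cos 75°, sin 75°) = (0.2588, 0.9659); from cell (4,1)
  next x-line at t=2.3569, next y-line at t=0.8075; Δt_x=3.8637, Δt_y=1.0353
    y: enter (4,2) at t=0.8075 ← occupied
  → r_3 = 0.8075
beam 4: φ=135°, α=165°
  dir = (cos 165°, sin 165°) = (-0.9659, 0.2588); from cell (4,1)
  next x-line at t=0.4038, next y-line at t=3.0137; Δt_x=1.0353, Δt_y=3.8637
    x: enter (3,1) at t=0.4038
    x: enter (2,1) at t=1.4390
    x: enter (1,1) at t=2.4743
    y: enter (1,2) at t=3.0137
    x: enter (0,2) at t=3.5096 ← occupied
  → r_4 = 3.5096

ranges = [0.2278, 0.8500, 0.8075, 3.5096]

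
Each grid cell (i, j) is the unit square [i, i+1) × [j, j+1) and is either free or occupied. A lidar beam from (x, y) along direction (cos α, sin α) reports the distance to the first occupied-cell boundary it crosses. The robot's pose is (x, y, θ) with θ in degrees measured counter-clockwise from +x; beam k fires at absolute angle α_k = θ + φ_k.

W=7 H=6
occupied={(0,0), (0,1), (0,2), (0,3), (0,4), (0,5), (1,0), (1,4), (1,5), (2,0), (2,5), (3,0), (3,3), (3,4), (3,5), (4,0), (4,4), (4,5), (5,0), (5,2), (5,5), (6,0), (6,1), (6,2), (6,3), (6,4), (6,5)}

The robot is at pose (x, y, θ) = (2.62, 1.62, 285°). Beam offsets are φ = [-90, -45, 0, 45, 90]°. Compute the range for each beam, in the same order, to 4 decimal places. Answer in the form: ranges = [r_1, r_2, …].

ranges = [1.6771, 0.7159, 0.6419, 1.2400, 2.4640]

beam 1: φ=-90°, α=195°
  direction (-0.9659, -0.2588); cell (2,1); t to first gridline: x 0.6419, y 2.3955 (then +1.0353 / +3.8637)
    (1,1) via x @ 0.6419
    (0,1) via x @ 1.6771  # hit
  → r_1 = 1.6771
beam 2: φ=-45°, α=240°
  direction (-0.5000, -0.8660); cell (2,1); t to first gridline: x 1.2400, y 0.7159 (then +2.0000 / +1.1547)
    (2,0) via y @ 0.7159  # hit
  → r_2 = 0.7159
beam 3: φ=0°, α=285°
  direction (0.2588, -0.9659); cell (2,1); t to first gridline: x 1.4682, y 0.6419 (then +3.8637 / +1.0353)
    (2,0) via y @ 0.6419  # hit
  → r_3 = 0.6419
beam 4: φ=45°, α=330°
  direction (0.8660, -0.5000); cell (2,1); t to first gridline: x 0.4388, y 1.2400 (then +1.1547 / +2.0000)
    (3,1) via x @ 0.4388
    (3,0) via y @ 1.2400  # hit
  → r_4 = 1.2400
beam 5: φ=90°, α=15°
  direction (0.9659, 0.2588); cell (2,1); t to first gridline: x 0.3934, y 1.4682 (then +1.0353 / +3.8637)
    (3,1) via x @ 0.3934
    (4,1) via x @ 1.4287
    (4,2) via y @ 1.4682
    (5,2) via x @ 2.4640  # hit
  → r_5 = 2.4640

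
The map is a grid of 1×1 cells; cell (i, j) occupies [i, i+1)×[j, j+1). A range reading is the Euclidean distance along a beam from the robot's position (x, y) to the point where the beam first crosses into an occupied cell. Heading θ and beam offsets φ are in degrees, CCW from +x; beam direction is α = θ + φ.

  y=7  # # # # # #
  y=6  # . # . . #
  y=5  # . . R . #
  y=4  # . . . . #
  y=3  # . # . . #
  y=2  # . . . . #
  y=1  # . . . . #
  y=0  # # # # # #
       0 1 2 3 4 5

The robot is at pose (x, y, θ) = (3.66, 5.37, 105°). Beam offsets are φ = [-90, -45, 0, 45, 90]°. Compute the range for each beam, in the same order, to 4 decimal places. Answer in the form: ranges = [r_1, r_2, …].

beam 1: φ=-90°, α=15°
  direction (0.9659, 0.2588); cell (3,5); t to first gridline: x 0.3520, y 2.4341 (then +1.0353 / +3.8637)
    (4,5) via x @ 0.3520
    (5,5) via x @ 1.3873  # hit
  → r_1 = 1.3873
beam 2: φ=-45°, α=60°
  direction (0.5000, 0.8660); cell (3,5); t to first gridline: x 0.6800, y 0.7275 (then +2.0000 / +1.1547)
    (4,5) via x @ 0.6800
    (4,6) via y @ 0.7275
    (4,7) via y @ 1.8822  # hit
  → r_2 = 1.8822
beam 3: φ=0°, α=105°
  direction (-0.2588, 0.9659); cell (3,5); t to first gridline: x 2.5500, y 0.6522 (then +3.8637 / +1.0353)
    (3,6) via y @ 0.6522
    (3,7) via y @ 1.6875  # hit
  → r_3 = 1.6875
beam 4: φ=45°, α=150°
  direction (-0.8660, 0.5000); cell (3,5); t to first gridline: x 0.7621, y 1.2600 (then +1.1547 / +2.0000)
    (2,5) via x @ 0.7621
    (2,6) via y @ 1.2600  # hit
  → r_4 = 1.2600
beam 5: φ=90°, α=195°
  direction (-0.9659, -0.2588); cell (3,5); t to first gridline: x 0.6833, y 1.4296 (then +1.0353 / +3.8637)
    (2,5) via x @ 0.6833
    (2,4) via y @ 1.4296
    (1,4) via x @ 1.7186
    (0,4) via x @ 2.7538  # hit
  → r_5 = 2.7538

ranges = [1.3873, 1.8822, 1.6875, 1.2600, 2.7538]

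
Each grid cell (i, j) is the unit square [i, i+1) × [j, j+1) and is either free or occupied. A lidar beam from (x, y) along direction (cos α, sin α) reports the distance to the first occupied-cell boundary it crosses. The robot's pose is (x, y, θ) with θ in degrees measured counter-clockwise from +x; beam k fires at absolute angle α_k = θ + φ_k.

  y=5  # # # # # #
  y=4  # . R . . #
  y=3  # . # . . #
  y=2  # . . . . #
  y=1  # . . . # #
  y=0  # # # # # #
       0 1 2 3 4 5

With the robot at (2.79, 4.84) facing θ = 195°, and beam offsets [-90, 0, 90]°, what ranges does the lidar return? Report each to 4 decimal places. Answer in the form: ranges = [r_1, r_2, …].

ranges = [0.1656, 1.8531, 3.9755]

beam 1: φ=-90°, α=105°
  dir = (cos 105°, sin 105°) = (-0.2588, 0.9659); from cell (2,4)
  next x-line at t=3.0523, next y-line at t=0.1656; Δt_x=3.8637, Δt_y=1.0353
    y: enter (2,5) at t=0.1656 ← occupied
  → r_1 = 0.1656
beam 2: φ=0°, α=195°
  dir = (cos 195°, sin 195°) = (-0.9659, -0.2588); from cell (2,4)
  next x-line at t=0.8179, next y-line at t=3.2455; Δt_x=1.0353, Δt_y=3.8637
    x: enter (1,4) at t=0.8179
    x: enter (0,4) at t=1.8531 ← occupied
  → r_2 = 1.8531
beam 3: φ=90°, α=285°
  dir = (cos 285°, sin 285°) = (0.2588, -0.9659); from cell (2,4)
  next x-line at t=0.8114, next y-line at t=0.8696; Δt_x=3.8637, Δt_y=1.0353
    x: enter (3,4) at t=0.8114
    y: enter (3,3) at t=0.8696
    y: enter (3,2) at t=1.9049
    y: enter (3,1) at t=2.9402
    y: enter (3,0) at t=3.9755 ← occupied
  → r_3 = 3.9755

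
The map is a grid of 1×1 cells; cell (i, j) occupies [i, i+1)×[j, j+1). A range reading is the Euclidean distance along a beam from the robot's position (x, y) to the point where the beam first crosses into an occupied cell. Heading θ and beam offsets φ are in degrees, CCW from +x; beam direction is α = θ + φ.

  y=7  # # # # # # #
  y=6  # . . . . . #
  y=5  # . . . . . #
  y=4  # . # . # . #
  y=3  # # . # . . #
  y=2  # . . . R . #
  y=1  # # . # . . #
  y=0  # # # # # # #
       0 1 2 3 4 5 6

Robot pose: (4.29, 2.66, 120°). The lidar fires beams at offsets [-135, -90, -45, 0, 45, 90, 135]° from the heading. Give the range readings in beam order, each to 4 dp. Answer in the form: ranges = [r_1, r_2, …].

beam 1: φ=-135°, α=345°
  direction (0.9659, -0.2588); cell (4,2); t to first gridline: x 0.7350, y 2.5500 (then +1.0353 / +3.8637)
    (5,2) via x @ 0.7350
    (6,2) via x @ 1.7703  # hit
  → r_1 = 1.7703
beam 2: φ=-90°, α=30°
  direction (0.8660, 0.5000); cell (4,2); t to first gridline: x 0.8198, y 0.6800 (then +1.1547 / +2.0000)
    (4,3) via y @ 0.6800
    (5,3) via x @ 0.8198
    (6,3) via x @ 1.9745  # hit
  → r_2 = 1.9745
beam 3: φ=-45°, α=75°
  direction (0.2588, 0.9659); cell (4,2); t to first gridline: x 2.7432, y 0.3520 (then +3.8637 / +1.0353)
    (4,3) via y @ 0.3520
    (4,4) via y @ 1.3873  # hit
  → r_3 = 1.3873
beam 4: φ=0°, α=120°
  direction (-0.5000, 0.8660); cell (4,2); t to first gridline: x 0.5800, y 0.3926 (then +2.0000 / +1.1547)
    (4,3) via y @ 0.3926
    (3,3) via x @ 0.5800  # hit
  → r_4 = 0.5800
beam 5: φ=45°, α=165°
  direction (-0.9659, 0.2588); cell (4,2); t to first gridline: x 0.3002, y 1.3137 (then +1.0353 / +3.8637)
    (3,2) via x @ 0.3002
    (3,3) via y @ 1.3137  # hit
  → r_5 = 1.3137
beam 6: φ=90°, α=210°
  direction (-0.8660, -0.5000); cell (4,2); t to first gridline: x 0.3349, y 1.3200 (then +1.1547 / +2.0000)
    (3,2) via x @ 0.3349
    (3,1) via y @ 1.3200  # hit
  → r_6 = 1.3200
beam 7: φ=135°, α=255°
  direction (-0.2588, -0.9659); cell (4,2); t to first gridline: x 1.1205, y 0.6833 (then +3.8637 / +1.0353)
    (4,1) via y @ 0.6833
    (3,1) via x @ 1.1205  # hit
  → r_7 = 1.1205

ranges = [1.7703, 1.9745, 1.3873, 0.5800, 1.3137, 1.3200, 1.1205]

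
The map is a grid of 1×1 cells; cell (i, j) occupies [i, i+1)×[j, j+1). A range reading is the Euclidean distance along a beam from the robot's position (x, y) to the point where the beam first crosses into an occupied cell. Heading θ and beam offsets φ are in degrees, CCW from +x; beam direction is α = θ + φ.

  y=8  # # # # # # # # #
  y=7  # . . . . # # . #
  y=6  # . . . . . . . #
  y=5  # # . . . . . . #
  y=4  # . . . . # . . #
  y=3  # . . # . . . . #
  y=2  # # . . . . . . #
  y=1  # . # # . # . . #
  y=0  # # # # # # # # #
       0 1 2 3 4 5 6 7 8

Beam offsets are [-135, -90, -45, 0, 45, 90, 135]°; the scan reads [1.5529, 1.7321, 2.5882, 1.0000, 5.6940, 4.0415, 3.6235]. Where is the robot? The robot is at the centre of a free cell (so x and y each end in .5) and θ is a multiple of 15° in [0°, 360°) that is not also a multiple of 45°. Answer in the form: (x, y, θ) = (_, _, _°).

Enumerate (i+0.5, j+0.5, θ) over the 40 free cells and 16 admissible headings. For each, cast all 7 beams and compare to the given ranges.
  (1.5, 6.5, 120°): beam 1 = 6.7293 ≠ 1.5529 ✗
  (7.5, 2.5, 75°): beam 1 = 1.0000 ≠ 1.5529 ✗
  (2.5, 4.5, 255°): beam 1 = 1.0000 ≠ 1.5529 ✗
  (7.5, 3.5, 285°): beam 1 = 1.7321 ≠ 1.5529 ✗
  (5.5, 2.5, 15°): beam 1 = 0.5774 ≠ 1.5529 ✗
  …
  (2.5, 4.5, 330°): r_1=1.5529, r_2=1.7321, r_3=2.5882, r_4=1.0000, r_5=5.6940, r_6=4.0415, r_7=3.6235 — all match ✓
Unique over the lattice → pose = (2.5, 4.5, 330°).

(x, y, θ) = (2.5, 4.5, 330°)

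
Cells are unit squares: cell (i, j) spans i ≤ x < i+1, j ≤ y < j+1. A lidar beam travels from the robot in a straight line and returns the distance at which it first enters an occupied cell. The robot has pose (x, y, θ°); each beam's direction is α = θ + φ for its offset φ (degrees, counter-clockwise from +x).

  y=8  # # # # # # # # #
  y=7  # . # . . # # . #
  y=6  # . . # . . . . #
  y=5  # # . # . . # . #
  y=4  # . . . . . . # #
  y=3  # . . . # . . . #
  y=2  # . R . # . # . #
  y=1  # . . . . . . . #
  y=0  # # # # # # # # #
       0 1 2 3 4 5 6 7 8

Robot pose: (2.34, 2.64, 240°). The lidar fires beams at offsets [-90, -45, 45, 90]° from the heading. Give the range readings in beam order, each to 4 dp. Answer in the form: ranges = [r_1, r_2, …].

beam 1: φ=-90°, α=150°
  dir = (cos 150°, sin 150°) = (-0.8660, 0.5000); from cell (2,2)
  next x-line at t=0.3926, next y-line at t=0.7200; Δt_x=1.1547, Δt_y=2.0000
    x: enter (1,2) at t=0.3926
    y: enter (1,3) at t=0.7200
    x: enter (0,3) at t=1.5473 ← occupied
  → r_1 = 1.5473
beam 2: φ=-45°, α=195°
  dir = (cos 195°, sin 195°) = (-0.9659, -0.2588); from cell (2,2)
  next x-line at t=0.3520, next y-line at t=2.4728; Δt_x=1.0353, Δt_y=3.8637
    x: enter (1,2) at t=0.3520
    x: enter (0,2) at t=1.3873 ← occupied
  → r_2 = 1.3873
beam 3: φ=45°, α=285°
  dir = (cos 285°, sin 285°) = (0.2588, -0.9659); from cell (2,2)
  next x-line at t=2.5500, next y-line at t=0.6626; Δt_x=3.8637, Δt_y=1.0353
    y: enter (2,1) at t=0.6626
    y: enter (2,0) at t=1.6979 ← occupied
  → r_3 = 1.6979
beam 4: φ=90°, α=330°
  dir = (cos 330°, sin 330°) = (0.8660, -0.5000); from cell (2,2)
  next x-line at t=0.7621, next y-line at t=1.2800; Δt_x=1.1547, Δt_y=2.0000
    x: enter (3,2) at t=0.7621
    y: enter (3,1) at t=1.2800
    x: enter (4,1) at t=1.9168
    x: enter (5,1) at t=3.0715
    y: enter (5,0) at t=3.2800 ← occupied
  → r_4 = 3.2800

ranges = [1.5473, 1.3873, 1.6979, 3.2800]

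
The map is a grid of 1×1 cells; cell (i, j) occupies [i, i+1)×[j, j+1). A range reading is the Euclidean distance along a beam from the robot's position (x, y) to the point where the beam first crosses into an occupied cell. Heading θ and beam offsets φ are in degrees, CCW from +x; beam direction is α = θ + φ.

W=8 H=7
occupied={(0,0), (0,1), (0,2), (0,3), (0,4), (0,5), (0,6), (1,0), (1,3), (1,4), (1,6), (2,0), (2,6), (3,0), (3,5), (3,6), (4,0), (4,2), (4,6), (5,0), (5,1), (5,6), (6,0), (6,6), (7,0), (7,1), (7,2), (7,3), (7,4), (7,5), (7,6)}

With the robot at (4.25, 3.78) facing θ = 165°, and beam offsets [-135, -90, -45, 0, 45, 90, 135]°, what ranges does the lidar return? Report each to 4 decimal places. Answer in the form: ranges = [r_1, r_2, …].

beam 1: φ=-135°, α=30°
  dir = (cos 30°, sin 30°) = (0.8660, 0.5000); from cell (4,3)
  next x-line at t=0.8660, next y-line at t=0.4400; Δt_x=1.1547, Δt_y=2.0000
    y: enter (4,4) at t=0.4400
    x: enter (5,4) at t=0.8660
    x: enter (6,4) at t=2.0207
    y: enter (6,5) at t=2.4400
    x: enter (7,5) at t=3.1754 ← occupied
  → r_1 = 3.1754
beam 2: φ=-90°, α=75°
  dir = (cos 75°, sin 75°) = (0.2588, 0.9659); from cell (4,3)
  next x-line at t=2.8978, next y-line at t=0.2278; Δt_x=3.8637, Δt_y=1.0353
    y: enter (4,4) at t=0.2278
    y: enter (4,5) at t=1.2630
    y: enter (4,6) at t=2.2983 ← occupied
  → r_2 = 2.2983
beam 3: φ=-45°, α=120°
  dir = (cos 120°, sin 120°) = (-0.5000, 0.8660); from cell (4,3)
  next x-line at t=0.5000, next y-line at t=0.2540; Δt_x=2.0000, Δt_y=1.1547
    y: enter (4,4) at t=0.2540
    x: enter (3,4) at t=0.5000
    y: enter (3,5) at t=1.4087 ← occupied
  → r_3 = 1.4087
beam 4: φ=0°, α=165°
  dir = (cos 165°, sin 165°) = (-0.9659, 0.2588); from cell (4,3)
  next x-line at t=0.2588, next y-line at t=0.8500; Δt_x=1.0353, Δt_y=3.8637
    x: enter (3,3) at t=0.2588
    y: enter (3,4) at t=0.8500
    x: enter (2,4) at t=1.2941
    x: enter (1,4) at t=2.3294 ← occupied
  → r_4 = 2.3294
beam 5: φ=45°, α=210°
  dir = (cos 210°, sin 210°) = (-0.8660, -0.5000); from cell (4,3)
  next x-line at t=0.2887, next y-line at t=1.5600; Δt_x=1.1547, Δt_y=2.0000
    x: enter (3,3) at t=0.2887
    x: enter (2,3) at t=1.4434
    y: enter (2,2) at t=1.5600
    x: enter (1,2) at t=2.5981
    y: enter (1,1) at t=3.5600
    x: enter (0,1) at t=3.7528 ← occupied
  → r_5 = 3.7528
beam 6: φ=90°, α=255°
  dir = (cos 255°, sin 255°) = (-0.2588, -0.9659); from cell (4,3)
  next x-line at t=0.9659, next y-line at t=0.8075; Δt_x=3.8637, Δt_y=1.0353
    y: enter (4,2) at t=0.8075 ← occupied
  → r_6 = 0.8075
beam 7: φ=135°, α=300°
  dir = (cos 300°, sin 300°) = (0.5000, -0.8660); from cell (4,3)
  next x-line at t=1.5000, next y-line at t=0.9007; Δt_x=2.0000, Δt_y=1.1547
    y: enter (4,2) at t=0.9007 ← occupied
  → r_7 = 0.9007

ranges = [3.1754, 2.2983, 1.4087, 2.3294, 3.7528, 0.8075, 0.9007]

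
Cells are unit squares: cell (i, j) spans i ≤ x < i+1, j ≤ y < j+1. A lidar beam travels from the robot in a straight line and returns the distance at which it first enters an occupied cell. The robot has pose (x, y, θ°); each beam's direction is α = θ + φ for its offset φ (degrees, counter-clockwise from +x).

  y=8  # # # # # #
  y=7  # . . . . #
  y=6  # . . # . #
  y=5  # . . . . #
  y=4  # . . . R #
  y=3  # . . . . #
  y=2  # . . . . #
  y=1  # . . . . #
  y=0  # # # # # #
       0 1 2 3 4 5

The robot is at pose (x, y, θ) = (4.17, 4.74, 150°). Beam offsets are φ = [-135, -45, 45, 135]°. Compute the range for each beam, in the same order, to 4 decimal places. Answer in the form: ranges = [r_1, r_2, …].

beam 1: φ=-135°, α=15°
  dir = (cos 15°, sin 15°) = (0.9659, 0.2588); from cell (4,4)
  next x-line at t=0.8593, next y-line at t=1.0046; Δt_x=1.0353, Δt_y=3.8637
    x: enter (5,4) at t=0.8593 ← occupied
  → r_1 = 0.8593
beam 2: φ=-45°, α=105°
  dir = (cos 105°, sin 105°) = (-0.2588, 0.9659); from cell (4,4)
  next x-line at t=0.6568, next y-line at t=0.2692; Δt_x=3.8637, Δt_y=1.0353
    y: enter (4,5) at t=0.2692
    x: enter (3,5) at t=0.6568
    y: enter (3,6) at t=1.3044 ← occupied
  → r_2 = 1.3044
beam 3: φ=45°, α=195°
  dir = (cos 195°, sin 195°) = (-0.9659, -0.2588); from cell (4,4)
  next x-line at t=0.1760, next y-line at t=2.8591; Δt_x=1.0353, Δt_y=3.8637
    x: enter (3,4) at t=0.1760
    x: enter (2,4) at t=1.2113
    x: enter (1,4) at t=2.2465
    y: enter (1,3) at t=2.8591
    x: enter (0,3) at t=3.2818 ← occupied
  → r_3 = 3.2818
beam 4: φ=135°, α=285°
  dir = (cos 285°, sin 285°) = (0.2588, -0.9659); from cell (4,4)
  next x-line at t=3.2069, next y-line at t=0.7661; Δt_x=3.8637, Δt_y=1.0353
    y: enter (4,3) at t=0.7661
    y: enter (4,2) at t=1.8014
    y: enter (4,1) at t=2.8367
    x: enter (5,1) at t=3.2069 ← occupied
  → r_4 = 3.2069

ranges = [0.8593, 1.3044, 3.2818, 3.2069]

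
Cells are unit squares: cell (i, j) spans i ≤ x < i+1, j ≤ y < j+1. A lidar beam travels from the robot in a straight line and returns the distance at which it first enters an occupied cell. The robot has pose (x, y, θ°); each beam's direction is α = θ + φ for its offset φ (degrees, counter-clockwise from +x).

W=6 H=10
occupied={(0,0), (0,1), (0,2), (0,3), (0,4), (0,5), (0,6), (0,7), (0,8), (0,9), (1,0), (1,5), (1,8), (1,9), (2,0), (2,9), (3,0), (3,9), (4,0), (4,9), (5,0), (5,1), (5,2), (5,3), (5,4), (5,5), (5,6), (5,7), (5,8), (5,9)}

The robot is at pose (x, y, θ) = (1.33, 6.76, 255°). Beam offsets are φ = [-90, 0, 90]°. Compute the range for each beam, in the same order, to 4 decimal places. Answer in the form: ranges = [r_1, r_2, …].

beam 1: φ=-90°, α=165°
  cosα=-0.9659 sinα=0.2588 | (1,6) | tMaxX 0.3416 tMaxY 0.9273 | tΔX 1.0353 tΔY 3.8637
    t=0.3416 [x] (0,6) — stop
  → r_1 = 0.3416
beam 2: φ=0°, α=255°
  cosα=-0.2588 sinα=-0.9659 | (1,6) | tMaxX 1.2750 tMaxY 0.7868 | tΔX 3.8637 tΔY 1.0353
    t=0.7868 [y] (1,5) — stop
  → r_2 = 0.7868
beam 3: φ=90°, α=345°
  cosα=0.9659 sinα=-0.2588 | (1,6) | tMaxX 0.6936 tMaxY 2.9364 | tΔX 1.0353 tΔY 3.8637
    t=0.6936 [x] (2,6)
    t=1.7289 [x] (3,6)
    t=2.7642 [x] (4,6)
    t=2.9364 [y] (4,5)
    t=3.7995 [x] (5,5) — stop
  → r_3 = 3.7995

ranges = [0.3416, 0.7868, 3.7995]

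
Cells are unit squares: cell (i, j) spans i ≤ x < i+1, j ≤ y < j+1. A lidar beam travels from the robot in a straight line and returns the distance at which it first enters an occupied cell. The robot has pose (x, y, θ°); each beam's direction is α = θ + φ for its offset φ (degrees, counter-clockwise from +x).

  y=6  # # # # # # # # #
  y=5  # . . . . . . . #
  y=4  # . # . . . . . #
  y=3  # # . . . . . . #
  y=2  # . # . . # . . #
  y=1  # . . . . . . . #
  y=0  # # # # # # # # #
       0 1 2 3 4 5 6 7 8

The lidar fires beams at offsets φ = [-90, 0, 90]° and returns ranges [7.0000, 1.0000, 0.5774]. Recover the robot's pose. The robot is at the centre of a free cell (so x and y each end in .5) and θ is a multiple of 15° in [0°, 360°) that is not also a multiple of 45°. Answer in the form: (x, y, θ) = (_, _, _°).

The pose lattice has 31·16 = 496 candidates. Test each by forward raycasting.
  (7.5, 3.5, 30°): beam 1 = 1.0000 ≠ 7.0000 ✗
  (3.5, 1.5, 240°): beam 1 = 1.0000 ≠ 7.0000 ✗
  (1.5, 1.5, 255°): beam 1 = 0.5176 ≠ 7.0000 ✗
  …
  (7.5, 4.5, 300°): r_1=7.0000, r_2=1.0000, r_3=0.5774 — all match ✓
No second candidate reproduces the full scan.

(x, y, θ) = (7.5, 4.5, 300°)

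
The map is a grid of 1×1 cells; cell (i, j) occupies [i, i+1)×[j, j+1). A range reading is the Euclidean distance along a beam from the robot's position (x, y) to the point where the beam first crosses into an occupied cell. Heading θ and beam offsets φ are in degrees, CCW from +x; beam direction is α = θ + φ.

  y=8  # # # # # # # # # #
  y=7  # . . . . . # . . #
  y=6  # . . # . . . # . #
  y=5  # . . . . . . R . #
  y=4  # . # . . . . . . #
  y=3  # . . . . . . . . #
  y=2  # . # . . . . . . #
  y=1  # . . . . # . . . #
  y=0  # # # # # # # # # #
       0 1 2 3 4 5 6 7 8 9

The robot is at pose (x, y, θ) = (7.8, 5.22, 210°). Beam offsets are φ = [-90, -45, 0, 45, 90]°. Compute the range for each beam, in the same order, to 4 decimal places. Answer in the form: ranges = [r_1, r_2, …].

ranges = [0.9007, 3.9340, 5.5426, 4.3689, 2.4000]

beam 1: φ=-90°, α=120°
  direction (-0.5000, 0.8660); cell (7,5); t to first gridline: x 1.6000, y 0.9007 (then +2.0000 / +1.1547)
    (7,6) via y @ 0.9007  # hit
  → r_1 = 0.9007
beam 2: φ=-45°, α=165°
  direction (-0.9659, 0.2588); cell (7,5); t to first gridline: x 0.8282, y 3.0137 (then +1.0353 / +3.8637)
    (6,5) via x @ 0.8282
    (5,5) via x @ 1.8635
    (4,5) via x @ 2.8988
    (4,6) via y @ 3.0137
    (3,6) via x @ 3.9340  # hit
  → r_2 = 3.9340
beam 3: φ=0°, α=210°
  direction (-0.8660, -0.5000); cell (7,5); t to first gridline: x 0.9238, y 0.4400 (then +1.1547 / +2.0000)
    (7,4) via y @ 0.4400
    (6,4) via x @ 0.9238
    (5,4) via x @ 2.0785
    (5,3) via y @ 2.4400
    (4,3) via x @ 3.2332
    (3,3) via x @ 4.3879
    (3,2) via y @ 4.4400
    (2,2) via x @ 5.5426  # hit
  → r_3 = 5.5426
beam 4: φ=45°, α=255°
  direction (-0.2588, -0.9659); cell (7,5); t to first gridline: x 3.0910, y 0.2278 (then +3.8637 / +1.0353)
    (7,4) via y @ 0.2278
    (7,3) via y @ 1.2630
    (7,2) via y @ 2.2983
    (6,2) via x @ 3.0910
    (6,1) via y @ 3.3336
    (6,0) via y @ 4.3689  # hit
  → r_4 = 4.3689
beam 5: φ=90°, α=300°
  direction (0.5000, -0.8660); cell (7,5); t to first gridline: x 0.4000, y 0.2540 (then +2.0000 / +1.1547)
    (7,4) via y @ 0.2540
    (8,4) via x @ 0.4000
    (8,3) via y @ 1.4087
    (9,3) via x @ 2.4000  # hit
  → r_5 = 2.4000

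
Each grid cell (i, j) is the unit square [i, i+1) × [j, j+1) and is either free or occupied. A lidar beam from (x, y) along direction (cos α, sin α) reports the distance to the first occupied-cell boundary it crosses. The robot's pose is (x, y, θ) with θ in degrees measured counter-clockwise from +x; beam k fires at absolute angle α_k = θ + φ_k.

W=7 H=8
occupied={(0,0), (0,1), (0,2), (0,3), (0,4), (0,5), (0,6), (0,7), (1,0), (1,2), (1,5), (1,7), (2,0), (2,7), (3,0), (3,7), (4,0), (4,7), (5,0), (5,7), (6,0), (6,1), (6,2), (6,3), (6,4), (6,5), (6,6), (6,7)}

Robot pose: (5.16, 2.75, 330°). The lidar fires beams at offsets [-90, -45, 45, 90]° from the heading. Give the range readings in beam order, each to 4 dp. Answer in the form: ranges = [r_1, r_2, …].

ranges = [2.0207, 1.8117, 0.8696, 1.6800]

beam 1: φ=-90°, α=240°
  d=(-0.5000,-0.8660)  start (5,2)  tX=0.3200 tY=0.8660  stride 1/|dx|=2.0000 1/|dy|=1.1547
    cross x-line → (4,2), t=0.3200
    cross y-line → (4,1), t=0.8660
    cross y-line → (4,0), t=2.0207 (wall)
  → r_1 = 2.0207
beam 2: φ=-45°, α=285°
  d=(0.2588,-0.9659)  start (5,2)  tX=3.2455 tY=0.7765  stride 1/|dx|=3.8637 1/|dy|=1.0353
    cross y-line → (5,1), t=0.7765
    cross y-line → (5,0), t=1.8117 (wall)
  → r_2 = 1.8117
beam 3: φ=45°, α=15°
  d=(0.9659,0.2588)  start (5,2)  tX=0.8696 tY=0.9659  stride 1/|dx|=1.0353 1/|dy|=3.8637
    cross x-line → (6,2), t=0.8696 (wall)
  → r_3 = 0.8696
beam 4: φ=90°, α=60°
  d=(0.5000,0.8660)  start (5,2)  tX=1.6800 tY=0.2887  stride 1/|dx|=2.0000 1/|dy|=1.1547
    cross y-line → (5,3), t=0.2887
    cross y-line → (5,4), t=1.4434
    cross x-line → (6,4), t=1.6800 (wall)
  → r_4 = 1.6800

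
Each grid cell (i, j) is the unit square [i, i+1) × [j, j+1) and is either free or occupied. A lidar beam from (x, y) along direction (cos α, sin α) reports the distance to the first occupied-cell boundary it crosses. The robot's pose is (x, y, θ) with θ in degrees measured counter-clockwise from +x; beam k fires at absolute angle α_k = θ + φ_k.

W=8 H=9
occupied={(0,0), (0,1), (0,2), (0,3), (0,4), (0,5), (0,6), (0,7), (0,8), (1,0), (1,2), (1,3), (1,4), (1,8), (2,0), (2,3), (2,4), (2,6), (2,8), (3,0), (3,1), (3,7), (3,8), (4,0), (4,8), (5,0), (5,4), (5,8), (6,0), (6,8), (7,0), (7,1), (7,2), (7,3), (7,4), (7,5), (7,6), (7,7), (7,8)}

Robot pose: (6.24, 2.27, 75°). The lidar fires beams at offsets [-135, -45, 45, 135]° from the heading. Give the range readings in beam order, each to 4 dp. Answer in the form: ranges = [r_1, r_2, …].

ranges = [1.4665, 0.8776, 1.9976, 2.5400]

beam 1: φ=-135°, α=300°
  direction (0.5000, -0.8660); cell (6,2); t to first gridline: x 1.5200, y 0.3118 (then +2.0000 / +1.1547)
    (6,1) via y @ 0.3118
    (6,0) via y @ 1.4665  # hit
  → r_1 = 1.4665
beam 2: φ=-45°, α=30°
  direction (0.8660, 0.5000); cell (6,2); t to first gridline: x 0.8776, y 1.4600 (then +1.1547 / +2.0000)
    (7,2) via x @ 0.8776  # hit
  → r_2 = 0.8776
beam 3: φ=45°, α=120°
  direction (-0.5000, 0.8660); cell (6,2); t to first gridline: x 0.4800, y 0.8429 (then +2.0000 / +1.1547)
    (5,2) via x @ 0.4800
    (5,3) via y @ 0.8429
    (5,4) via y @ 1.9976  # hit
  → r_3 = 1.9976
beam 4: φ=135°, α=210°
  direction (-0.8660, -0.5000); cell (6,2); t to first gridline: x 0.2771, y 0.5400 (then +1.1547 / +2.0000)
    (5,2) via x @ 0.2771
    (5,1) via y @ 0.5400
    (4,1) via x @ 1.4318
    (4,0) via y @ 2.5400  # hit
  → r_4 = 2.5400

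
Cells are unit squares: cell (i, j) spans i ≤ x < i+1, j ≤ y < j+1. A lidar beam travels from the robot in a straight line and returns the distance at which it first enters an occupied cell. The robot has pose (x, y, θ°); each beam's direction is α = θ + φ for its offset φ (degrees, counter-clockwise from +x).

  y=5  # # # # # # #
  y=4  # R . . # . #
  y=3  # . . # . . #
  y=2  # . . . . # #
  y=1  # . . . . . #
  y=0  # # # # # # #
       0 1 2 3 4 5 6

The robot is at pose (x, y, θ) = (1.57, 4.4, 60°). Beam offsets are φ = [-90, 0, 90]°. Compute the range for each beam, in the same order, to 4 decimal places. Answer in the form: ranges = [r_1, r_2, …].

ranges = [1.6512, 0.6928, 0.6582]

beam 1: φ=-90°, α=330°
  d=(0.8660,-0.5000)  start (1,4)  tX=0.4965 tY=0.8000  stride 1/|dx|=1.1547 1/|dy|=2.0000
    cross x-line → (2,4), t=0.4965
    cross y-line → (2,3), t=0.8000
    cross x-line → (3,3), t=1.6512 (wall)
  → r_1 = 1.6512
beam 2: φ=0°, α=60°
  d=(0.5000,0.8660)  start (1,4)  tX=0.8600 tY=0.6928  stride 1/|dx|=2.0000 1/|dy|=1.1547
    cross y-line → (1,5), t=0.6928 (wall)
  → r_2 = 0.6928
beam 3: φ=90°, α=150°
  d=(-0.8660,0.5000)  start (1,4)  tX=0.6582 tY=1.2000  stride 1/|dx|=1.1547 1/|dy|=2.0000
    cross x-line → (0,4), t=0.6582 (wall)
  → r_3 = 0.6582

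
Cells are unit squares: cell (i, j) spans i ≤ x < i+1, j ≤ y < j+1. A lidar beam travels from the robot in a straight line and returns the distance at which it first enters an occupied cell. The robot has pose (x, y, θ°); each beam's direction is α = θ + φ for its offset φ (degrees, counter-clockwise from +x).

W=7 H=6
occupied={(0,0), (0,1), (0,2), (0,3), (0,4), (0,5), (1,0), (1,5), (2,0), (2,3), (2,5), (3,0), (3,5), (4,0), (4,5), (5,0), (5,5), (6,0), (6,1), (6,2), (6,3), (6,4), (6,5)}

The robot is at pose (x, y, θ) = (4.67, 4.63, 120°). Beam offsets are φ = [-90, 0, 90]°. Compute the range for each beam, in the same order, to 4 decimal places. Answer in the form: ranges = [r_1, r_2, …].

beam 1: φ=-90°, α=30°
  d=(0.8660,0.5000)  start (4,4)  tX=0.3811 tY=0.7400  stride 1/|dx|=1.1547 1/|dy|=2.0000
    cross x-line → (5,4), t=0.3811
    cross y-line → (5,5), t=0.7400 (wall)
  → r_1 = 0.7400
beam 2: φ=0°, α=120°
  d=(-0.5000,0.8660)  start (4,4)  tX=1.3400 tY=0.4272  stride 1/|dx|=2.0000 1/|dy|=1.1547
    cross y-line → (4,5), t=0.4272 (wall)
  → r_2 = 0.4272
beam 3: φ=90°, α=210°
  d=(-0.8660,-0.5000)  start (4,4)  tX=0.7736 tY=1.2600  stride 1/|dx|=1.1547 1/|dy|=2.0000
    cross x-line → (3,4), t=0.7736
    cross y-line → (3,3), t=1.2600
    cross x-line → (2,3), t=1.9283 (wall)
  → r_3 = 1.9283

ranges = [0.7400, 0.4272, 1.9283]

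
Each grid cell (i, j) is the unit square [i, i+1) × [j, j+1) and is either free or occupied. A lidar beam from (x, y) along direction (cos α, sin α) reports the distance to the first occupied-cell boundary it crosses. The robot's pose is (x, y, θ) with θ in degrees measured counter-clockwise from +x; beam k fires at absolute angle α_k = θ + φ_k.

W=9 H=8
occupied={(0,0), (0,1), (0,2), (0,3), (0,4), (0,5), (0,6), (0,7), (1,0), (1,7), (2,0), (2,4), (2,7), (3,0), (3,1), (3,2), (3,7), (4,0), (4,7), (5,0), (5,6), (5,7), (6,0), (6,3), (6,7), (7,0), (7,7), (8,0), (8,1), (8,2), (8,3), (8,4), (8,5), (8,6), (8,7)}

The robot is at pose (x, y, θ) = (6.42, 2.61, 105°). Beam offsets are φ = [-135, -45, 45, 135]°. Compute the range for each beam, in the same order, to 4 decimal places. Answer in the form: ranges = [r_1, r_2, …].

ranges = [1.8244, 0.4503, 3.9491, 1.8591]

beam 1: φ=-135°, α=330°
  dir = (cos 330°, sin 330°) = (0.8660, -0.5000); from cell (6,2)
  next x-line at t=0.6697, next y-line at t=1.2200; Δt_x=1.1547, Δt_y=2.0000
    x: enter (7,2) at t=0.6697
    y: enter (7,1) at t=1.2200
    x: enter (8,1) at t=1.8244 ← occupied
  → r_1 = 1.8244
beam 2: φ=-45°, α=60°
  dir = (cos 60°, sin 60°) = (0.5000, 0.8660); from cell (6,2)
  next x-line at t=1.1600, next y-line at t=0.4503; Δt_x=2.0000, Δt_y=1.1547
    y: enter (6,3) at t=0.4503 ← occupied
  → r_2 = 0.4503
beam 3: φ=45°, α=150°
  dir = (cos 150°, sin 150°) = (-0.8660, 0.5000); from cell (6,2)
  next x-line at t=0.4850, next y-line at t=0.7800; Δt_x=1.1547, Δt_y=2.0000
    x: enter (5,2) at t=0.4850
    y: enter (5,3) at t=0.7800
    x: enter (4,3) at t=1.6397
    y: enter (4,4) at t=2.7800
    x: enter (3,4) at t=2.7944
    x: enter (2,4) at t=3.9491 ← occupied
  → r_3 = 3.9491
beam 4: φ=135°, α=240°
  dir = (cos 240°, sin 240°) = (-0.5000, -0.8660); from cell (6,2)
  next x-line at t=0.8400, next y-line at t=0.7044; Δt_x=2.0000, Δt_y=1.1547
    y: enter (6,1) at t=0.7044
    x: enter (5,1) at t=0.8400
    y: enter (5,0) at t=1.8591 ← occupied
  → r_4 = 1.8591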